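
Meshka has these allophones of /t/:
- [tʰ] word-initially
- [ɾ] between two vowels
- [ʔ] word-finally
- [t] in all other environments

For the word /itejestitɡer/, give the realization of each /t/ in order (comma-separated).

Occurrence 1 (position 2): between two vowels → [ɾ].
Occurrence 2 (position 7): no conditioning environment matches → elsewhere allophone [t].
Occurrence 3 (position 9): no conditioning environment matches → elsewhere allophone [t].

[ɾ], [t], [t]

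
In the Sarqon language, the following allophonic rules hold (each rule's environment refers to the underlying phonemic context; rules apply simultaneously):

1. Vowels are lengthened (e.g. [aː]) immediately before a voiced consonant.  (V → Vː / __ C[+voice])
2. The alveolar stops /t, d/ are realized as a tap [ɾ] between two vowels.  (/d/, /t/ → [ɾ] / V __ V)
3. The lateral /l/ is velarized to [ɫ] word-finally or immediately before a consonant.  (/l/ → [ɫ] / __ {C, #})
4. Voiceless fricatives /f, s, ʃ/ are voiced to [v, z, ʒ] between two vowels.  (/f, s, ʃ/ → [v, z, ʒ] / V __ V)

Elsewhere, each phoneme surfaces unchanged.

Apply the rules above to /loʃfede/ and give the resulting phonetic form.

[loʃfeːɾe]

/l/ (word-initial): rule 3 targets it, but not word-finally or immediately before a consonant → unchanged [l].
/o/ (between /l/ and /ʃ/) fails the environment for rule 1, so it stays [o].
/ʃ/ (between /o/ and /f/) fails the environment for rule 4, so it stays [ʃ].
/f/ (between /ʃ/ and /e/) is in the target of rule 4 but the environment (between two vowels) is not met → [f].
Rule 1 applies to /e/ (between /f/ and /d/: before a voiced consonant) → [eː].
/d/ meets the environment for rule 2 (between two vowels) → [ɾ].
/e/ (word-final): rule 1 targets it, but not before a voiced consonant → unchanged [e].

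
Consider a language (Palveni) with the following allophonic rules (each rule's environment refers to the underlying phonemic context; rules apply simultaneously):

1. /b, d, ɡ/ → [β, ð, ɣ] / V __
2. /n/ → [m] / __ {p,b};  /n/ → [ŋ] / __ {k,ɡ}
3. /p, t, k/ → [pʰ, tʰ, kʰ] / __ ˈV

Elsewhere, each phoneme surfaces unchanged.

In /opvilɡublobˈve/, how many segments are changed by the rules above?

2

Segments that undergo a rule: /b/ → [β] (rule 1); /b/ → [β] (rule 1).
All other segments surface unchanged.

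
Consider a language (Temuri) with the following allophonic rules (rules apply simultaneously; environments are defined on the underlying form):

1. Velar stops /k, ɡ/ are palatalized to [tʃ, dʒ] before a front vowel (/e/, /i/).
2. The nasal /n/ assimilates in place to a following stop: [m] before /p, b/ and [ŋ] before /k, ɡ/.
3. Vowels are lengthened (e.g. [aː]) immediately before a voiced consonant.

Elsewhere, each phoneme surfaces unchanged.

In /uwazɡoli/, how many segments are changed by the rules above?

3

Segments that undergo a rule: /u/ → [uː] (rule 3); /a/ → [aː] (rule 3); /o/ → [oː] (rule 3).
All other segments surface unchanged.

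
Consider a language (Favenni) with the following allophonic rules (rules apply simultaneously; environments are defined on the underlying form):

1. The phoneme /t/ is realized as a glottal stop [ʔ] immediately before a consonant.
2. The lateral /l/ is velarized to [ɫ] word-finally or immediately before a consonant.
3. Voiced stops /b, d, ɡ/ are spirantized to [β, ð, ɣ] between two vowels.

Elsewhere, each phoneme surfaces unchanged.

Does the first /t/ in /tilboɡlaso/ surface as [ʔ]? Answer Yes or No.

/t/ (word-initial) is in the target of rule 1 but the environment (immediately before a consonant) is not met → [t].
The actual realization is [t], not [ʔ].

No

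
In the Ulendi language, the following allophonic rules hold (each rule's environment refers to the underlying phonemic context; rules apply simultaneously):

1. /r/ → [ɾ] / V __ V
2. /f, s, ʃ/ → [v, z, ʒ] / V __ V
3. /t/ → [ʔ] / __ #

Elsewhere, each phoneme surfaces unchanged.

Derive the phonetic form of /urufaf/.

/r/ (between /u/ and /u/) occurs between two vowels → [ɾ] by rule 1.
/f/ (between /u/ and /a/): between two vowels, so rule 2 applies → [v].
/f/ (word-final): rule 2 targets it, but not between two vowels → unchanged [f].

[uɾuvaf]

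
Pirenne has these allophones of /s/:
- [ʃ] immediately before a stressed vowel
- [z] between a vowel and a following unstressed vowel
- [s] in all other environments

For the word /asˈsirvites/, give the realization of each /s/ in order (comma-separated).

Occurrence 1 (position 2): no conditioning environment matches → elsewhere allophone [s].
Occurrence 2 (position 3): immediately before a stressed vowel → [ʃ].
Occurrence 3 (position 10): no conditioning environment matches → elsewhere allophone [s].

[s], [ʃ], [s]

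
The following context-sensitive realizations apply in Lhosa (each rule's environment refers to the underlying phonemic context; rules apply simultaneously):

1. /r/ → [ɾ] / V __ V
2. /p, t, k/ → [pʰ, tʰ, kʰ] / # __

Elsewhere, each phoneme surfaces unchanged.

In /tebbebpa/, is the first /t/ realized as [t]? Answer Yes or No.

No

Rule 2 applies to /t/ (word-initial: word-initially) → [tʰ].
The actual realization is [tʰ], not [t].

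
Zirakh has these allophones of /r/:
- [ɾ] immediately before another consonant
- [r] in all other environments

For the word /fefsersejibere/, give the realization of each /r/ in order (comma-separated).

[ɾ], [r]

Occurrence 1 (position 6): immediately before another consonant → [ɾ].
Occurrence 2 (position 13): no conditioning environment matches → elsewhere allophone [r].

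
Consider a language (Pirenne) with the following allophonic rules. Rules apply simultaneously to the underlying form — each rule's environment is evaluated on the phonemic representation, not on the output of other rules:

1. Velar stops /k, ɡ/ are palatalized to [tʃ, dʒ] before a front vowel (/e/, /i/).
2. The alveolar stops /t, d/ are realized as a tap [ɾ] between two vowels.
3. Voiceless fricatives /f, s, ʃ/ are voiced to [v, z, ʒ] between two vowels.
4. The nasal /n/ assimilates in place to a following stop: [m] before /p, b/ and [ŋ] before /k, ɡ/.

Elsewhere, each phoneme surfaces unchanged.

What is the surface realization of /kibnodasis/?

[tʃibnoɾazis]

Rule 1 applies to /k/ (word-initial: before a front vowel) → [tʃ].
/i/ stays [i].
/b/ (between /i/ and /n/) is unaffected → [b].
/n/ — between /b/ and /o/; rule 4 does not apply here → [n].
/o/ (between /n/ and /d/) is unaffected → [o].
Rule 2 applies to /d/ (between /o/ and /a/: between two vowels) → [ɾ].
/a/ (between /d/ and /s/) is unaffected → [a].
/s/ (between /a/ and /i/): between two vowels, so rule 3 applies → [z].
/i/ (between /s/ and /s/) is unaffected → [i].
/s/ (word-final): rule 3 targets it, but not between two vowels → unchanged [s].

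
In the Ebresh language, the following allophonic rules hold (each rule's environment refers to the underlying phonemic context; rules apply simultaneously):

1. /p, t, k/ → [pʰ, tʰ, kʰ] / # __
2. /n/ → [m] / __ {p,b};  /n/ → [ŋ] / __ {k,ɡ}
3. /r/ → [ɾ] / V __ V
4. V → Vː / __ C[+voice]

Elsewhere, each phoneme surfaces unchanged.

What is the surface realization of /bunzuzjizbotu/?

/b/ stays [b].
/u/ meets the environment for rule 4 (before a voiced consonant) → [uː].
/n/ (between /u/ and /z/) fails the environment for rule 2, so it stays [n].
/z/ stays [z].
/u/ — between /z/ and /z/, before a voiced consonant — surfaces as [uː] (rule 4).
/z/ (between /u/ and /j/) is unaffected → [z].
/j/ (between /z/ and /i/): no rule targets it → [j].
/i/ (between /j/ and /z/): before a voiced consonant, so rule 4 applies → [iː].
/z/ stays [z].
/b/ stays [b].
/o/ (between /b/ and /t/): rule 4 targets it, but not before a voiced consonant → unchanged [o].
/t/ (between /o/ and /u/) fails the environment for rule 1, so it stays [t].
/u/ (word-final) is in the target of rule 4 but the environment (before a voiced consonant) is not met → [u].

[buːnzuːzjiːzbotu]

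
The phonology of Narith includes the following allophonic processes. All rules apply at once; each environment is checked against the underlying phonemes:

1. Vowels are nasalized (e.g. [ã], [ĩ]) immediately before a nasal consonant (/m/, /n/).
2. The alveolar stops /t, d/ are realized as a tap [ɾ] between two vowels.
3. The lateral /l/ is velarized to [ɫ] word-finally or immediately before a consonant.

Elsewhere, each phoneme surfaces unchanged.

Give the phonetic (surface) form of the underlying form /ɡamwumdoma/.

[ɡãmwũmdõma]

/ɡ/ stays [ɡ].
/a/ meets the environment for rule 1 (before a nasal consonant) → [ã].
/m/ (between /a/ and /w/) is unaffected → [m].
/w/ stays [w].
/u/ — between /w/ and /m/, before a nasal consonant — surfaces as [ũ] (rule 1).
/m/ (between /u/ and /d/) is unaffected → [m].
/d/ (between /m/ and /o/): rule 2 targets it, but not between two vowels → unchanged [d].
/o/ — between /d/ and /m/, before a nasal consonant — surfaces as [õ] (rule 1).
/m/ (between /o/ and /a/) is unaffected → [m].
/a/ (word-final) is in the target of rule 1 but the environment (before a nasal consonant) is not met → [a].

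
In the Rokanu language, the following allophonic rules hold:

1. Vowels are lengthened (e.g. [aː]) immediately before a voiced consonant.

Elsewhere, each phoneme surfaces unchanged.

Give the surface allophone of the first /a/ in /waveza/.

/a/ (between /w/ and /v/) occurs before a voiced consonant → [aː] by rule 1.

[aː]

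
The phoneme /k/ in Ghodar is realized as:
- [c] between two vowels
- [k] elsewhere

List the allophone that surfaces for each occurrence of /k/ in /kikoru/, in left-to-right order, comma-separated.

[k], [c]

Occurrence 1 (position 1): no conditioning environment matches → elsewhere allophone [k].
Occurrence 2 (position 3): between two vowels → [c].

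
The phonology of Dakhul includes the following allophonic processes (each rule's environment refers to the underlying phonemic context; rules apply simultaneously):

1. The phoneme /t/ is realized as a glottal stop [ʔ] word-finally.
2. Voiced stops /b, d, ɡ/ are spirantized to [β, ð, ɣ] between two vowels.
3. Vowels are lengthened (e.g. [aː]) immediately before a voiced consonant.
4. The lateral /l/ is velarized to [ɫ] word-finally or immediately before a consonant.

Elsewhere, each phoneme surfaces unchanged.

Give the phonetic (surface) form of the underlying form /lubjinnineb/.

[luːbjiːnniːneːb]

/l/ — word-initial; rule 4 does not apply here → [l].
/u/ (between /l/ and /b/) occurs before a voiced consonant → [uː] by rule 3.
/b/ (between /u/ and /j/): rule 2 targets it, but not between two vowels → unchanged [b].
/j/ (between /b/ and /i/) is unaffected → [j].
/i/ — between /j/ and /n/, before a voiced consonant — surfaces as [iː] (rule 3).
/n/ (between /i/ and /n/) is unaffected → [n].
/n/ (between /n/ and /i/): no rule targets it → [n].
Rule 3 applies to /i/ (between /n/ and /n/: before a voiced consonant) → [iː].
/n/ (between /i/ and /e/): no rule targets it → [n].
Rule 3 applies to /e/ (between /n/ and /b/: before a voiced consonant) → [eː].
/b/ — word-final; rule 2 does not apply here → [b].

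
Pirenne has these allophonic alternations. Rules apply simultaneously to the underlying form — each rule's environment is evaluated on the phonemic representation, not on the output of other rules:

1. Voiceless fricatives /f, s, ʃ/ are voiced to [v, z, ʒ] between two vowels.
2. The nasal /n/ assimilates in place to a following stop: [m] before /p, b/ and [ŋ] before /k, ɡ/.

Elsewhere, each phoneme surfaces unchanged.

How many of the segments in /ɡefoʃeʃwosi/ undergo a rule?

Segments that undergo a rule: /f/ → [v] (rule 1); /ʃ/ → [ʒ] (rule 1); /s/ → [z] (rule 1).
All other segments surface unchanged.

3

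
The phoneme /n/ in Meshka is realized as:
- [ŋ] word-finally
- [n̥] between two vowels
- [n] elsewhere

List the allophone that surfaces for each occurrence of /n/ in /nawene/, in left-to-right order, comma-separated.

[n], [n̥]

Occurrence 1 (position 1): no conditioning environment matches → elsewhere allophone [n].
Occurrence 2 (position 5): between two vowels → [n̥].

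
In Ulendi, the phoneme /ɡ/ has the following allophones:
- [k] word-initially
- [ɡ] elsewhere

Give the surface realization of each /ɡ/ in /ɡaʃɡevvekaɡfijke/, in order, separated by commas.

Occurrence 1 (position 1): word-initially → [k].
Occurrence 2 (position 4): no conditioning environment matches → elsewhere allophone [ɡ].
Occurrence 3 (position 11): no conditioning environment matches → elsewhere allophone [ɡ].

[k], [ɡ], [ɡ]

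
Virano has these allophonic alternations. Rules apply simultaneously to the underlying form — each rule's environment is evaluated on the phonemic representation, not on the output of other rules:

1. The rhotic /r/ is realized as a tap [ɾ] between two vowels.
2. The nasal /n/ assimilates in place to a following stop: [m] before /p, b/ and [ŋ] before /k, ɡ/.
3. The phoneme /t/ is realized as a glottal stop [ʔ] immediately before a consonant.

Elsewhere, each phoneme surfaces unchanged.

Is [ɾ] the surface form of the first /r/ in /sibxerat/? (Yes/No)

Yes

/r/ (between /e/ and /a/): between two vowels, so rule 1 applies → [ɾ].
The actual realization is [ɾ], which matches [ɾ].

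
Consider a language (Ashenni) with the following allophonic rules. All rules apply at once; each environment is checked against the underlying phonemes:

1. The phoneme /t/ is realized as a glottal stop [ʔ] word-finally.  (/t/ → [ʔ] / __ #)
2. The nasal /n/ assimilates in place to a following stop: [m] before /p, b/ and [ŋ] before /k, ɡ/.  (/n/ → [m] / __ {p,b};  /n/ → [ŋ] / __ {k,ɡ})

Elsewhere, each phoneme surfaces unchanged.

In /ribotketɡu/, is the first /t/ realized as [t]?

Yes

/t/ — between /o/ and /k/; rule 1 does not apply here → [t].
The actual realization is [t], which matches [t].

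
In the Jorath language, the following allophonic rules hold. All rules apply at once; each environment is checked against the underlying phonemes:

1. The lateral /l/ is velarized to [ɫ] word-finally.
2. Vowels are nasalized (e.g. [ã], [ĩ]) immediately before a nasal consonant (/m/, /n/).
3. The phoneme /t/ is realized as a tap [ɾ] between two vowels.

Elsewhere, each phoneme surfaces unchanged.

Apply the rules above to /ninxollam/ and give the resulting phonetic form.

[nĩnxollãm]

/i/ meets the environment for rule 2 (before a nasal consonant) → [ĩ].
/o/ — between /x/ and /l/; rule 2 does not apply here → [o].
/l/ (between /o/ and /l/): rule 1 targets it, but not word-finally → unchanged [l].
/l/ (between /l/ and /a/) fails the environment for rule 1, so it stays [l].
/a/ meets the environment for rule 2 (before a nasal consonant) → [ã].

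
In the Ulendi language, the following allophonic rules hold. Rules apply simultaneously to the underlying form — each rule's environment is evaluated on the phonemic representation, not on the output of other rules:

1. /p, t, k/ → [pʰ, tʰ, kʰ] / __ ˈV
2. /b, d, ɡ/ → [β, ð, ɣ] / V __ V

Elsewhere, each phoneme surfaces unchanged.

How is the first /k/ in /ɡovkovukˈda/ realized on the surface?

/k/ (between /v/ and /o/): rule 1 targets it, but not immediately before a stressed vowel → unchanged [k].

[k]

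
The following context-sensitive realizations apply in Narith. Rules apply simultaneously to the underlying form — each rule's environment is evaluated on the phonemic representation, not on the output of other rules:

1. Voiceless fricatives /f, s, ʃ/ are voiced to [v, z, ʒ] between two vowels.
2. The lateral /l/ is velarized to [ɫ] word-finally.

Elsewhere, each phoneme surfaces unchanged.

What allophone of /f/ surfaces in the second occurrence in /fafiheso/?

[v]

/f/ (between /a/ and /i/): between two vowels, so rule 1 applies → [v].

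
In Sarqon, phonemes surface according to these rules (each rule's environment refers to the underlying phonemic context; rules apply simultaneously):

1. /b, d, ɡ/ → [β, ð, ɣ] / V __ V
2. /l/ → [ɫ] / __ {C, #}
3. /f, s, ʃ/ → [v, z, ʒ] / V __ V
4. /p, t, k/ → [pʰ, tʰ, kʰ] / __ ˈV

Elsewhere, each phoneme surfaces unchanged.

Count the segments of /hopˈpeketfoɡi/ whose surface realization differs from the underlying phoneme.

2

Segments that undergo a rule: /p/ → [pʰ] (rule 4); /ɡ/ → [ɣ] (rule 1).
All other segments surface unchanged.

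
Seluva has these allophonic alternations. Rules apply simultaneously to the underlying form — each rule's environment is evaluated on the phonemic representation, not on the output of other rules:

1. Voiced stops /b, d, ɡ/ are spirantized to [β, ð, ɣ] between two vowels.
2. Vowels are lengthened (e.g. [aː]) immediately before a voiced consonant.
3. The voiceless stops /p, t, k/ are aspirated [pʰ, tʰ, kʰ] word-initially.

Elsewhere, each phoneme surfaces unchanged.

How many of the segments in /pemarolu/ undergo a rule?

Segments that undergo a rule: /p/ → [pʰ] (rule 3); /e/ → [eː] (rule 2); /a/ → [aː] (rule 2); /o/ → [oː] (rule 2).
All other segments surface unchanged.

4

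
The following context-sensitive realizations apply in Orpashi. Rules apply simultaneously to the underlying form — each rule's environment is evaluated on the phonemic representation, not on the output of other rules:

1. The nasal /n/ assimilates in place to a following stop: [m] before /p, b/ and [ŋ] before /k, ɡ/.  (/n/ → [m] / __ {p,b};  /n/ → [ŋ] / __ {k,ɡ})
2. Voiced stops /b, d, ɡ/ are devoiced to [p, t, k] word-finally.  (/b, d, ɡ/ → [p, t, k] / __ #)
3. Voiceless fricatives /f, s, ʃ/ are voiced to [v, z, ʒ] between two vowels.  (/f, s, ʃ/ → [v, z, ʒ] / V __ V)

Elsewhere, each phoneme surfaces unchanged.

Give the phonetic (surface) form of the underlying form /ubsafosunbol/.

/u/ (word-initial): no rule targets it → [u].
/b/ (between /u/ and /s/) fails the environment for rule 2, so it stays [b].
/s/ (between /b/ and /a/): rule 3 targets it, but not between two vowels → unchanged [s].
/a/ (between /s/ and /f/) is unaffected → [a].
/f/ — between /a/ and /o/, between two vowels — surfaces as [v] (rule 3).
/o/ — not in any rule's target class → [o].
/s/ (between /o/ and /u/) occurs between two vowels → [z] by rule 3.
/u/ stays [u].
Rule 1 applies to /n/ (between /u/ and /b/: before a labial or velar stop) → [m].
/b/ (between /n/ and /o/): rule 2 targets it, but not word-finally → unchanged [b].
/o/ stays [o].
/l/ (word-final) is unaffected → [l].

[ubsavozumbol]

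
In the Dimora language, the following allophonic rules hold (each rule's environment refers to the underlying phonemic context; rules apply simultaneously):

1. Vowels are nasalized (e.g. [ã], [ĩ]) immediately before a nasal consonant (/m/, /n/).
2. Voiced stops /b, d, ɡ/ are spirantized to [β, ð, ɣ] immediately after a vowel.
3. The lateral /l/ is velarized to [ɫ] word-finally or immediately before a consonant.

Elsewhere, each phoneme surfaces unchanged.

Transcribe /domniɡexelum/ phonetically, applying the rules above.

[dõmniɣexelũm]

/d/ (word-initial): rule 2 targets it, but not immediately after a vowel → unchanged [d].
/o/ meets the environment for rule 1 (before a nasal consonant) → [õ].
/m/ — not in any rule's target class → [m].
/n/ (between /m/ and /i/): no rule targets it → [n].
/i/ — between /n/ and /ɡ/; rule 1 does not apply here → [i].
/ɡ/ — between /i/ and /e/, immediately after a vowel — surfaces as [ɣ] (rule 2).
/e/ — between /ɡ/ and /x/; rule 1 does not apply here → [e].
/x/ (between /e/ and /e/) is unaffected → [x].
/e/ (between /x/ and /l/) is in the target of rule 1 but the environment (before a nasal consonant) is not met → [e].
/l/ (between /e/ and /u/) is in the target of rule 3 but the environment (word-finally or immediately before a consonant) is not met → [l].
/u/ — between /l/ and /m/, before a nasal consonant — surfaces as [ũ] (rule 1).
/m/ stays [m].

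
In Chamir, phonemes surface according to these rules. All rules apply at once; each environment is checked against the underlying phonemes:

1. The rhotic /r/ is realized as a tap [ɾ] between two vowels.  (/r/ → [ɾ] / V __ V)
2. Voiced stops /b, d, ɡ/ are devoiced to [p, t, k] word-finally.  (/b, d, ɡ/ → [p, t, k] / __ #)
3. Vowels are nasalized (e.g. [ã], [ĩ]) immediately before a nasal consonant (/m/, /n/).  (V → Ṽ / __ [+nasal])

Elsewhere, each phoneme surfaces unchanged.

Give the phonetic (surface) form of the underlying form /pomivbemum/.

[põmivbẽmũm]

/o/ — between /p/ and /m/, before a nasal consonant — surfaces as [õ] (rule 3).
/i/ (between /m/ and /v/): rule 3 targets it, but not before a nasal consonant → unchanged [i].
/b/ (between /v/ and /e/) fails the environment for rule 2, so it stays [b].
/e/ (between /b/ and /m/) occurs before a nasal consonant → [ẽ] by rule 3.
/u/ — between /m/ and /m/, before a nasal consonant — surfaces as [ũ] (rule 3).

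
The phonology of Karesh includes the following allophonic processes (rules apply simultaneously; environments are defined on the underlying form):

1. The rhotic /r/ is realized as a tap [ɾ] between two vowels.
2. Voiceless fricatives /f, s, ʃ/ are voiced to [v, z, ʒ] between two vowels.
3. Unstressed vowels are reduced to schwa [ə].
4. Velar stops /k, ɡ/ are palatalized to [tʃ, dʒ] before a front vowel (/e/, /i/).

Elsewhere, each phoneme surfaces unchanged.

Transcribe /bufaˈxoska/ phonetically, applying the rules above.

[bəvəˈxoskə]

/b/ stays [b].
/u/ — between /b/ and /f/, in an unstressed syllable — surfaces as [ə] (rule 3).
/f/ meets the environment for rule 2 (between two vowels) → [v].
/a/ (between /f/ and /x/): in an unstressed syllable, so rule 3 applies → [ə].
/x/ (between /a/ and /o/) is unaffected → [x].
/o/ (between /x/ and /s/) fails the environment for rule 3, so it stays [o].
/s/ (between /o/ and /k/) is in the target of rule 2 but the environment (between two vowels) is not met → [s].
/k/ (between /s/ and /a/) is in the target of rule 4 but the environment (before a front vowel) is not met → [k].
/a/ — word-final, in an unstressed syllable — surfaces as [ə] (rule 3).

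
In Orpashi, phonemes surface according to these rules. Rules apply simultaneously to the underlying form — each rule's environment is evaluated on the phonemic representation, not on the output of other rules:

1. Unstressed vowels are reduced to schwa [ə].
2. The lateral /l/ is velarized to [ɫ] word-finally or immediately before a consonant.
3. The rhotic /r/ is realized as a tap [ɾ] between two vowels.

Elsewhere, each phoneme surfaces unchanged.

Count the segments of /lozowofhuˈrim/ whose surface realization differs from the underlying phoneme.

5

Segments that undergo a rule: /o/ → [ə] (rule 1); /o/ → [ə] (rule 1); /o/ → [ə] (rule 1); /u/ → [ə] (rule 1); /r/ → [ɾ] (rule 3).
All other segments surface unchanged.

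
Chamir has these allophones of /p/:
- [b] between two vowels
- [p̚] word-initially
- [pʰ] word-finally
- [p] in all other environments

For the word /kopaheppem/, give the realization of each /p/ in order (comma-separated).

Occurrence 1 (position 3): between two vowels → [b].
Occurrence 2 (position 7): no conditioning environment matches → elsewhere allophone [p].
Occurrence 3 (position 8): no conditioning environment matches → elsewhere allophone [p].

[b], [p], [p]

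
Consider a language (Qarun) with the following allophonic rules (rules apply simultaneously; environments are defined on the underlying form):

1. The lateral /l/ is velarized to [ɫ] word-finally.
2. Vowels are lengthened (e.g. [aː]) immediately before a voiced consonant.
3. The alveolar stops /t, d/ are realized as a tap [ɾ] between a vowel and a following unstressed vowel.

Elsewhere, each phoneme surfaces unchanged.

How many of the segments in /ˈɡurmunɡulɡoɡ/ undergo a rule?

4

Segments that undergo a rule: /u/ → [uː] (rule 2); /u/ → [uː] (rule 2); /u/ → [uː] (rule 2); /o/ → [oː] (rule 2).
All other segments surface unchanged.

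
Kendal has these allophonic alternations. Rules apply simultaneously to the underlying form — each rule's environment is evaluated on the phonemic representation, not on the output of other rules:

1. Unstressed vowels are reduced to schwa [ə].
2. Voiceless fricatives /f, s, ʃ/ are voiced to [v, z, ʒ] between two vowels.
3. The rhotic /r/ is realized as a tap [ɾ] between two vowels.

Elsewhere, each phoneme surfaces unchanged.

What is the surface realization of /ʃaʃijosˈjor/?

/ʃ/ (word-initial): rule 2 targets it, but not between two vowels → unchanged [ʃ].
/a/ (between /ʃ/ and /ʃ/) occurs in an unstressed syllable → [ə] by rule 1.
/ʃ/ — between /a/ and /i/, between two vowels — surfaces as [ʒ] (rule 2).
/i/ — between /ʃ/ and /j/, in an unstressed syllable — surfaces as [ə] (rule 1).
/j/ stays [j].
/o/ (between /j/ and /s/): in an unstressed syllable, so rule 1 applies → [ə].
/s/ — between /o/ and /j/; rule 2 does not apply here → [s].
/j/ stays [j].
/o/ — between /j/ and /r/; rule 1 does not apply here → [o].
/r/ — word-final; rule 3 does not apply here → [r].

[ʃəʒəjəsˈjor]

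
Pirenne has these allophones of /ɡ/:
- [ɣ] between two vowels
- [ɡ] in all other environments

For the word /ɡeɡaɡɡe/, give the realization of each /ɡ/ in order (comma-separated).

Occurrence 1 (position 1): no conditioning environment matches → elsewhere allophone [ɡ].
Occurrence 2 (position 3): between two vowels → [ɣ].
Occurrence 3 (position 5): no conditioning environment matches → elsewhere allophone [ɡ].
Occurrence 4 (position 6): no conditioning environment matches → elsewhere allophone [ɡ].

[ɡ], [ɣ], [ɡ], [ɡ]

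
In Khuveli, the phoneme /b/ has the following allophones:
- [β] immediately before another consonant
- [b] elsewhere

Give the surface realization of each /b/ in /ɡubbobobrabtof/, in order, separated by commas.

Occurrence 1 (position 3): immediately before another consonant → [β].
Occurrence 2 (position 4): no conditioning environment matches → elsewhere allophone [b].
Occurrence 3 (position 6): no conditioning environment matches → elsewhere allophone [b].
Occurrence 4 (position 8): immediately before another consonant → [β].
Occurrence 5 (position 11): immediately before another consonant → [β].

[β], [b], [b], [β], [β]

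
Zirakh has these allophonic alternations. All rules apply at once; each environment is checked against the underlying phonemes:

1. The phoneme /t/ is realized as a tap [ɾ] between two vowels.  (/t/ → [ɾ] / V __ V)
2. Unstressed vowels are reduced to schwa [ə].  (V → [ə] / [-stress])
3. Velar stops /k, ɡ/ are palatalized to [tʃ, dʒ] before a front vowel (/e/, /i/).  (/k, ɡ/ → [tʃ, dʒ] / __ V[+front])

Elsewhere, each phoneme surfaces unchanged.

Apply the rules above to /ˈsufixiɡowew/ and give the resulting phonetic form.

/s/ — not in any rule's target class → [s].
/u/ — between /s/ and /f/; rule 2 does not apply here → [u].
/f/ stays [f].
/i/ (between /f/ and /x/): in an unstressed syllable, so rule 2 applies → [ə].
/x/ (between /i/ and /i/): no rule targets it → [x].
Rule 2 applies to /i/ (between /x/ and /ɡ/: in an unstressed syllable) → [ə].
/ɡ/ (between /i/ and /o/) fails the environment for rule 3, so it stays [ɡ].
/o/ meets the environment for rule 2 (in an unstressed syllable) → [ə].
/w/ — not in any rule's target class → [w].
/e/ meets the environment for rule 2 (in an unstressed syllable) → [ə].
/w/ (word-final): no rule targets it → [w].

[ˈsufəxəɡəwəw]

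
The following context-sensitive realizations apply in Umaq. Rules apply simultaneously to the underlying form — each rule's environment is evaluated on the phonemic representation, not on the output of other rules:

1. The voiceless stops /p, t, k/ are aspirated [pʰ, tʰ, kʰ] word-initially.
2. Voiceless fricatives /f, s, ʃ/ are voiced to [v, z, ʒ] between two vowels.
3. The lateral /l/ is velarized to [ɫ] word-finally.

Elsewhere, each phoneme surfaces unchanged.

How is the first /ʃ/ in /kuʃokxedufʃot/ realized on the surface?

/ʃ/ meets the environment for rule 2 (between two vowels) → [ʒ].

[ʒ]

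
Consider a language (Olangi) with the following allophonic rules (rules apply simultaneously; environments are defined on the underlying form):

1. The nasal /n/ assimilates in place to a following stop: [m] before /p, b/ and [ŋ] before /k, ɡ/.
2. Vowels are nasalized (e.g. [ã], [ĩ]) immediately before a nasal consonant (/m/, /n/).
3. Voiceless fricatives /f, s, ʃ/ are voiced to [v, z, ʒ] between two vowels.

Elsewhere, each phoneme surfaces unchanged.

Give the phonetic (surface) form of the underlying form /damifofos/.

/a/ (between /d/ and /m/) occurs before a nasal consonant → [ã] by rule 2.
/i/ (between /m/ and /f/) is in the target of rule 2 but the environment (before a nasal consonant) is not met → [i].
/f/ meets the environment for rule 3 (between two vowels) → [v].
/o/ — between /f/ and /f/; rule 2 does not apply here → [o].
/f/ — between /o/ and /o/, between two vowels — surfaces as [v] (rule 3).
/o/ — between /f/ and /s/; rule 2 does not apply here → [o].
/s/ (word-final) is in the target of rule 3 but the environment (between two vowels) is not met → [s].

[dãmivovos]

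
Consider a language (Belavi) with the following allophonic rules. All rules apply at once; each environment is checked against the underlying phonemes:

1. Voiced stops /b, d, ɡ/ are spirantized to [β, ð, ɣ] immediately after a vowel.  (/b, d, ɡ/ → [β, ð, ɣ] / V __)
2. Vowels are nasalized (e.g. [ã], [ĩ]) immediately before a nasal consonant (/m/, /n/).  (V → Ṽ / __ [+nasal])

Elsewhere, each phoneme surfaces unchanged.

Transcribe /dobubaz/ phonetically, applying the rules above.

/d/ (word-initial) is in the target of rule 1 but the environment (immediately after a vowel) is not met → [d].
/o/ (between /d/ and /b/): rule 2 targets it, but not before a nasal consonant → unchanged [o].
/b/ — between /o/ and /u/, immediately after a vowel — surfaces as [β] (rule 1).
/u/ (between /b/ and /b/) is in the target of rule 2 but the environment (before a nasal consonant) is not met → [u].
/b/ meets the environment for rule 1 (immediately after a vowel) → [β].
/a/ — between /b/ and /z/; rule 2 does not apply here → [a].

[doβuβaz]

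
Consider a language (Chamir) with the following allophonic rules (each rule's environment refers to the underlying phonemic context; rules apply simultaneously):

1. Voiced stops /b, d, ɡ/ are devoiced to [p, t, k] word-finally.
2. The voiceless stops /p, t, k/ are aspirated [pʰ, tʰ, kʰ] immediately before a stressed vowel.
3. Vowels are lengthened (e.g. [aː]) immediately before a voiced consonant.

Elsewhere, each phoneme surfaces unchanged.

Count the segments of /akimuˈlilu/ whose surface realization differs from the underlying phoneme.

3

Segments that undergo a rule: /i/ → [iː] (rule 3); /u/ → [uː] (rule 3); /i/ → [iː] (rule 3).
All other segments surface unchanged.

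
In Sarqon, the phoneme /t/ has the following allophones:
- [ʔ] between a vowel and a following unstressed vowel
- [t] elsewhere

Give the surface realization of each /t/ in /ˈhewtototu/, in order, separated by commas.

[t], [ʔ], [ʔ]

Occurrence 1 (position 4): no conditioning environment matches → elsewhere allophone [t].
Occurrence 2 (position 6): between a vowel and a following unstressed vowel → [ʔ].
Occurrence 3 (position 8): between a vowel and a following unstressed vowel → [ʔ].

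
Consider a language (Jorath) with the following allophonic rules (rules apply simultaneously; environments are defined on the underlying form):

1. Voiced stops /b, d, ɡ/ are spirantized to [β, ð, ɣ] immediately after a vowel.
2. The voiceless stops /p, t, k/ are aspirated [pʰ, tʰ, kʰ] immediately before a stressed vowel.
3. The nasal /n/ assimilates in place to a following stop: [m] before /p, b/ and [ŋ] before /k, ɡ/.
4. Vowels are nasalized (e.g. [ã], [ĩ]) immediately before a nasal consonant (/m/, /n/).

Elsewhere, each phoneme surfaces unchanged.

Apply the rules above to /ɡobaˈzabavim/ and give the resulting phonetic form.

/ɡ/ (word-initial) fails the environment for rule 1, so it stays [ɡ].
/o/ (between /ɡ/ and /b/): rule 4 targets it, but not before a nasal consonant → unchanged [o].
/b/ meets the environment for rule 1 (immediately after a vowel) → [β].
/a/ — between /b/ and /z/; rule 4 does not apply here → [a].
/z/ stays [z].
/a/ (between /z/ and /b/): rule 4 targets it, but not before a nasal consonant → unchanged [a].
/b/ (between /a/ and /a/): immediately after a vowel, so rule 1 applies → [β].
/a/ — between /b/ and /v/; rule 4 does not apply here → [a].
/v/ (between /a/ and /i/): no rule targets it → [v].
/i/ (between /v/ and /m/): before a nasal consonant, so rule 4 applies → [ĩ].
/m/ stays [m].

[ɡoβaˈzaβavĩm]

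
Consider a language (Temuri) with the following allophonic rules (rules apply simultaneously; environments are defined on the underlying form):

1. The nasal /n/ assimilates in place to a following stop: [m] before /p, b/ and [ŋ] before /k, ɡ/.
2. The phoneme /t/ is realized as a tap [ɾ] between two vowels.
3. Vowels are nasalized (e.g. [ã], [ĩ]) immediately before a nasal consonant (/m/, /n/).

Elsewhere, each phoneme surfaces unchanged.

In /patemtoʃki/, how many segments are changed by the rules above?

2

Segments that undergo a rule: /t/ → [ɾ] (rule 2); /e/ → [ẽ] (rule 3).
All other segments surface unchanged.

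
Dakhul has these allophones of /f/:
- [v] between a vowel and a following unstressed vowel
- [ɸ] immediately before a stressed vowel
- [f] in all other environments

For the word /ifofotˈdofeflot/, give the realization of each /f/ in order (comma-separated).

[v], [v], [v], [f]

Occurrence 1 (position 2): between a vowel and a following unstressed vowel → [v].
Occurrence 2 (position 4): between a vowel and a following unstressed vowel → [v].
Occurrence 3 (position 9): between a vowel and a following unstressed vowel → [v].
Occurrence 4 (position 11): no conditioning environment matches → elsewhere allophone [f].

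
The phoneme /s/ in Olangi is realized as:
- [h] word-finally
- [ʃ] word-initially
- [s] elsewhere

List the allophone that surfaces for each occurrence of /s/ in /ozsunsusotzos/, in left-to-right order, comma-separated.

[s], [s], [s], [h]

Occurrence 1 (position 3): no conditioning environment matches → elsewhere allophone [s].
Occurrence 2 (position 6): no conditioning environment matches → elsewhere allophone [s].
Occurrence 3 (position 8): no conditioning environment matches → elsewhere allophone [s].
Occurrence 4 (position 13): word-finally → [h].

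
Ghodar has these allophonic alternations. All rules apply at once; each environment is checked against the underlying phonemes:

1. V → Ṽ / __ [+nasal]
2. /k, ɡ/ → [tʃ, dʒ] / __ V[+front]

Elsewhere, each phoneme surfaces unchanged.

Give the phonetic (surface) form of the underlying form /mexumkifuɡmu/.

/m/ stays [m].
/e/ (between /m/ and /x/) is in the target of rule 1 but the environment (before a nasal consonant) is not met → [e].
/x/ — not in any rule's target class → [x].
/u/ meets the environment for rule 1 (before a nasal consonant) → [ũ].
/m/ — not in any rule's target class → [m].
/k/ (between /m/ and /i/): before a front vowel, so rule 2 applies → [tʃ].
/i/ — between /k/ and /f/; rule 1 does not apply here → [i].
/f/ — not in any rule's target class → [f].
/u/ (between /f/ and /ɡ/): rule 1 targets it, but not before a nasal consonant → unchanged [u].
/ɡ/ (between /u/ and /m/) is in the target of rule 2 but the environment (before a front vowel) is not met → [ɡ].
/m/ stays [m].
/u/ (word-final) is in the target of rule 1 but the environment (before a nasal consonant) is not met → [u].

[mexũmtʃifuɡmu]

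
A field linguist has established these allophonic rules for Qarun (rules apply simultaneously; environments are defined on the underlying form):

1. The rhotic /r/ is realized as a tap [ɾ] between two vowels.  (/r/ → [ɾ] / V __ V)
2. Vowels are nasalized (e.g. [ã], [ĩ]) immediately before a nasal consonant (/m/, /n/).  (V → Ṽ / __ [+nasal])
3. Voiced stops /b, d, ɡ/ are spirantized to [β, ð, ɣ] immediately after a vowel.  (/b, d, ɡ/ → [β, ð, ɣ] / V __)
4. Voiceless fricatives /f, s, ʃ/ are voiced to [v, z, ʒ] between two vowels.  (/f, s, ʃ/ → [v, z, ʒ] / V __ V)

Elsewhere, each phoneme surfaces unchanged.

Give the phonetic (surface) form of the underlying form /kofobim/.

/k/ — not in any rule's target class → [k].
/o/ (between /k/ and /f/): rule 2 targets it, but not before a nasal consonant → unchanged [o].
/f/ — between /o/ and /o/, between two vowels — surfaces as [v] (rule 4).
/o/ — between /f/ and /b/; rule 2 does not apply here → [o].
/b/ (between /o/ and /i/) occurs immediately after a vowel → [β] by rule 3.
/i/ meets the environment for rule 2 (before a nasal consonant) → [ĩ].
/m/ (word-final): no rule targets it → [m].

[kovoβĩm]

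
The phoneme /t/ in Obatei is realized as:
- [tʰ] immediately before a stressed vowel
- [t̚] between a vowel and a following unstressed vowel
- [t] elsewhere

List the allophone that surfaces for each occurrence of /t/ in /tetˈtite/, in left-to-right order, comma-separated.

[t], [t], [tʰ], [t̚]

Occurrence 1 (position 1): no conditioning environment matches → elsewhere allophone [t].
Occurrence 2 (position 3): no conditioning environment matches → elsewhere allophone [t].
Occurrence 3 (position 4): immediately before a stressed vowel → [tʰ].
Occurrence 4 (position 6): between a vowel and a following unstressed vowel → [t̚].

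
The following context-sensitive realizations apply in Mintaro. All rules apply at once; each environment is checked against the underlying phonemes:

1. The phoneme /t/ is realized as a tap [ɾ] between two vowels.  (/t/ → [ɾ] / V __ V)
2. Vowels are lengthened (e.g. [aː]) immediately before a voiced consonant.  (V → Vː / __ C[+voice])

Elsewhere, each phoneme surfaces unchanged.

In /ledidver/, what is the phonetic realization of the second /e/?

[eː]

/e/ (between /v/ and /r/): before a voiced consonant, so rule 2 applies → [eː].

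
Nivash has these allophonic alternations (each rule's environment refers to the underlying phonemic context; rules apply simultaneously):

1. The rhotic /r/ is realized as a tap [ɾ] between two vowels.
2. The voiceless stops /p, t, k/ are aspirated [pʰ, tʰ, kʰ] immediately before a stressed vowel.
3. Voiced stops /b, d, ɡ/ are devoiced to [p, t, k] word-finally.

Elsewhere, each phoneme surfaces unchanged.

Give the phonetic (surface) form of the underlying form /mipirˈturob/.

[mipirˈtʰuɾop]

/p/ (between /i/ and /i/): rule 2 targets it, but not immediately before a stressed vowel → unchanged [p].
/r/ — between /i/ and /t/; rule 1 does not apply here → [r].
/t/ (between /r/ and /u/): immediately before a stressed vowel, so rule 2 applies → [tʰ].
/r/ (between /u/ and /o/) occurs between two vowels → [ɾ] by rule 1.
/b/ meets the environment for rule 3 (word-finally) → [p].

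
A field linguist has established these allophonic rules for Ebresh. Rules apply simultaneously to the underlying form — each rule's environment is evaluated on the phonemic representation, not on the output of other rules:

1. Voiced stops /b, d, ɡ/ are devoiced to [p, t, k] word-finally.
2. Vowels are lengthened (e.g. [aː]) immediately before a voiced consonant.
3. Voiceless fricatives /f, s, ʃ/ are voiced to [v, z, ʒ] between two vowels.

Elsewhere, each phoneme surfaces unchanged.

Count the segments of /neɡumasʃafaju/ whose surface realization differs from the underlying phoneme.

Segments that undergo a rule: /e/ → [eː] (rule 2); /u/ → [uː] (rule 2); /f/ → [v] (rule 3); /a/ → [aː] (rule 2).
All other segments surface unchanged.

4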